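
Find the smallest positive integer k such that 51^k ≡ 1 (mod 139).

69

The order of 51 must divide p − 1 = 138 = 2 · 3 · 23.
Divisors: 1, 2, 3, 6, 23, 46, 69, 138.
Check each in increasing order: 51^1 ≡ 51;  51^2 ≡ 99;  51^3 ≡ 45;  51^6 ≡ 79;  51^23 ≡ 42;  51^46 ≡ 96;  51^69 ≡ 1.
Smallest exponent giving 1 is 69.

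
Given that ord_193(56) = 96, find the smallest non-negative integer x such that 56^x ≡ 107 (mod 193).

Successive powers of 56 modulo 193:
  56^0=1  56^1=56  56^2=48  56^3=179  56^4=181  56^5=100
  56^6=3  56^7=168  56^8=144  56^9=151  56^10=157  56^11=107
So 56^11 ≡ 107 (mod 193), giving x = 11.

11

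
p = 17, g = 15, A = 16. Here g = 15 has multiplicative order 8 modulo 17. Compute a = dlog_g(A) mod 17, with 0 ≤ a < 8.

4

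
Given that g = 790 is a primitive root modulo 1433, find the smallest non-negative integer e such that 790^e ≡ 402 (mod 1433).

Baby-step giant-step with m = ceil(sqrt(1432)) = 38.
Baby table (790^j mod 1433 for j=0..37):
  0:1  1:790  2:745  3:1020  4:454  5:410  6:42  7:221
  8:1197  9:1283  10:439  11:24  12:331  13:684  14:119  15:865
  16:1242  17:1008  18:1005  19:68  20:699  21:505  22:576  23:779
  24:653  25:1423  26:698  27:1148  28:1264  29:1192  30:199  31:1013
  32:656  33:927  34:67  35:1342  36:1193  37:989
Giant step factor: 790^(-38) ≡ 1336 (mod 1433).
Scan 402·1336^i mod 1433 for i = 0, 1, …:
  i=0: 402   i=1: 1130   i=2: 731   i=3: 743
  i=4: 1012   i=5: 713   i=6: 1056   i=7: 744
  i=8: 915   i=9: 91     …   i=27: 490
  i=28: 1192
Match at i=28, j=29: e = 28·38 + 29 = 1093.

1093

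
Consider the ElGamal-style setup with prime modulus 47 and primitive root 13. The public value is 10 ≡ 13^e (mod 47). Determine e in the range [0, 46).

Baby-step giant-step with m = ceil(sqrt(46)) = 7.
Baby table (13^j mod 47 for j=0..6):
  0:1  1:13  2:28  3:35  4:32  5:40  6:3
Giant step factor: 13^(-7) ≡ 41 (mod 47).
Scan 10·41^i mod 47 for i = 0, 1, …:
  i=0: 10   i=1: 34   i=2: 31   i=3: 2
  i=4: 35
Match at i=4, j=3: e = 4·7 + 3 = 31.

31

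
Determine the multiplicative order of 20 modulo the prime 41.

20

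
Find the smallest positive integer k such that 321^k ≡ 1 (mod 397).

The order of 321 must divide p − 1 = 396 = 2^2 · 3^2 · 11.
Divisors: 1, 2, 3, 4, 6, 9, 11, 12, 18, 22, 33, 36, 44, 66, 99, 132, 198, 396.
Check each in increasing order: 321^1 ≡ 321;  321^2 ≡ 218;  321^3 ≡ 106;  321^4 ≡ 281;  321^6 ≡ 120;  321^9 ≡ 16;  321^11 ≡ 312;  321^12 ≡ 108;  321^18 ≡ 256;  321^22 ≡ 79;  321^33 ≡ 34;  321^36 ≡ 31;  321^44 ≡ 286;  321^66 ≡ 362;  321^99 ≡ 1.
Smallest exponent giving 1 is 99.

99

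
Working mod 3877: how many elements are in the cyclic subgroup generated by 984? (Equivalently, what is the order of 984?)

3876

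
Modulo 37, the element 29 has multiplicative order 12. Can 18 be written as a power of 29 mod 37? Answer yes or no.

no

⟨29⟩ has order 12; its elements mod 37 are {1, 6, 8, 10, 11, 14, 23, 26, 27, 29, 31, 36}.
18 is not in this set.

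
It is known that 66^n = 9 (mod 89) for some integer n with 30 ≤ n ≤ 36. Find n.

34

Compute 66^30 mod 89 = 68, then multiply by 66 repeatedly:
  66^30=68  66^31=38  66^32=16  66^33=77  66^34=9
Found 9 at exponent 34.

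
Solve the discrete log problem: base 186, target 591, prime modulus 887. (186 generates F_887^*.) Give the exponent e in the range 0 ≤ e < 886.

441

Baby-step giant-step with m = ceil(sqrt(886)) = 30.
Baby table (186^j mod 887 for j=0..29):
  0:1  1:186  2:3  3:558  4:9  5:787  6:27  7:587
  8:81  9:874  10:243  11:848  12:729  13:770  14:413  15:536
  16:352  17:721  18:169  19:389  20:507  21:280  22:634  23:840
  24:128  25:746  26:384  27:464  28:265  29:505
Giant step factor: 186^(-30) ≡ 376 (mod 887).
Scan 591·376^i mod 887 for i = 0, 1, …:
  i=0: 591   i=1: 466   i=2: 477   i=3: 178
  i=4: 403   i=5: 738   i=6: 744   i=7: 339
  i=8: 623   i=9: 80     …   i=13: 850
  i=14: 280
Match at i=14, j=21: e = 14·30 + 21 = 441.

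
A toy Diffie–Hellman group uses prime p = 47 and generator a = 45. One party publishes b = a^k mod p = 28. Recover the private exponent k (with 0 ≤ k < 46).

14

Baby-step giant-step with m = ceil(sqrt(46)) = 7.
Baby table (45^j mod 47 for j=0..6):
  0:1  1:45  2:4  3:39  4:16  5:15  6:17
Giant step factor: 45^(-7) ≡ 29 (mod 47).
Scan 28·29^i mod 47 for i = 0, 1, …:
  i=0: 28   i=1: 13   i=2: 1
Match at i=2, j=0: k = 2·7 + 0 = 14.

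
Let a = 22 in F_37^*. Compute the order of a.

36

The order of 22 must divide p − 1 = 36 = 2^2 · 3^2.
Divisors: 1, 2, 3, 4, 6, 9, 12, 18, 36.
Check each in increasing order: 22^1 ≡ 22;  22^2 ≡ 3;  22^3 ≡ 29;  22^4 ≡ 9;  22^6 ≡ 27;  22^9 ≡ 6;  22^12 ≡ 26;  22^18 ≡ 36;  22^36 ≡ 1.
Smallest exponent giving 1 is 36.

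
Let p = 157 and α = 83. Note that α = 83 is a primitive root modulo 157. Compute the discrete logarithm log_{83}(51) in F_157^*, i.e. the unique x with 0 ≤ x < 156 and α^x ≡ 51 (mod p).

Baby-step giant-step with m = ceil(sqrt(156)) = 13.
Baby table (83^j mod 157 for j=0..12):
  0:1  1:83  2:138  3:150  4:47  5:133  6:49  7:142
  8:11  9:128  10:105  11:80  12:46
Giant step factor: 83^(-13) ≡ 22 (mod 157).
Scan 51·22^i mod 157 for i = 0, 1, …:
  i=0: 51   i=1: 23   i=2: 35   i=3: 142
Match at i=3, j=7: x = 3·13 + 7 = 46.

46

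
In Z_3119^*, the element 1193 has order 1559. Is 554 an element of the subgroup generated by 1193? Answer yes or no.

no

554 ∈ ⟨1193⟩ iff 554^1559 ≡ 1 (mod 3119), since |⟨1193⟩| = 1559.
554^1559 mod 3119 = 3118.
Since 3118 ≠ 1, 554 does not lie in the subgroup.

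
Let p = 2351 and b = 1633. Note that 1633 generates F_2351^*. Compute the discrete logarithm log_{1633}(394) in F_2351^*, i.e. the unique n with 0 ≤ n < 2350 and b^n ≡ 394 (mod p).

1429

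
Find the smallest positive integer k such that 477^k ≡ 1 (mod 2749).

687

The order of 477 must divide p − 1 = 2748 = 2^2 · 3 · 229.
Divisors: 1, 2, 3, 4, 6, 12, 229, 458, 687, 916, 1374, 2748.
Check each in increasing order: 477^1 ≡ 477;  477^2 ≡ 2111;  477^3 ≡ 813;  477^4 ≡ 192;  477^6 ≡ 1209;  477^12 ≡ 1962;  477^229 ≡ 2153;  477^458 ≡ 595;  477^687 ≡ 1.
Smallest exponent giving 1 is 687.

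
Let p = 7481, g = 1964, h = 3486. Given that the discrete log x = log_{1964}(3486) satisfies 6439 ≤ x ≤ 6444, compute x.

6444

Compute 1964^6439 mod 7481 = 3098, then multiply by 1964 repeatedly:
  1964^6439=3098  1964^6440=2419  1964^6441=481  1964^6442=2078  1964^6443=4047
  1964^6444=3486
Found 3486 at exponent 6444.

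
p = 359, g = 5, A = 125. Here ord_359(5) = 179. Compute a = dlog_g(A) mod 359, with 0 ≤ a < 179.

Successive powers of 5 modulo 359:
  5^0=1  5^1=5  5^2=25  5^3=125
So 5^3 ≡ 125 (mod 359), giving a = 3.

3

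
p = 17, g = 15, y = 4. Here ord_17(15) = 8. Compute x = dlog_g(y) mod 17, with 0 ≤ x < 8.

Successive powers of 15 modulo 17:
  15^0=1  15^1=15  15^2=4
So 15^2 ≡ 4 (mod 17), giving x = 2.

2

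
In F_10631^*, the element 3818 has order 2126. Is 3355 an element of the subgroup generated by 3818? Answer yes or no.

yes

3355 ∈ ⟨3818⟩ iff 3355^2126 ≡ 1 (mod 10631), since |⟨3818⟩| = 2126.
3355^2126 mod 10631 = 1.
Since 1 = 1, 3355 lies in the subgroup.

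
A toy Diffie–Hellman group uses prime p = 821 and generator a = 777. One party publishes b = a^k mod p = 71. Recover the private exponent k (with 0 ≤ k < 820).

322

Baby-step giant-step with m = ceil(sqrt(820)) = 29.
Baby table (777^j mod 821 for j=0..28):
  0:1  1:777  2:294  3:200  4:231  5:509  6:592  7:224
  8:817  9:176  10:466  11:21  12:718  13:427  14:95  15:746
  16:16  17:117  18:599  19:737  20:412  21:755  22:441  23:300
  24:757  25:353  26:67  27:336  28:815
Giant step factor: 777^(-29) ≡ 283 (mod 821).
Scan 71·283^i mod 821 for i = 0, 1, …:
  i=0: 71   i=1: 389   i=2: 73   i=3: 134
  i=4: 156   i=5: 635   i=6: 727   i=7: 491
  i=8: 204   i=9: 262   i=10: 256   i=11: 200
Match at i=11, j=3: k = 11·29 + 3 = 322.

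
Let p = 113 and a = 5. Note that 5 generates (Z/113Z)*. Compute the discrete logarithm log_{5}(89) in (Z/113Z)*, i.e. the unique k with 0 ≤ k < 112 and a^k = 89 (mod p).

Baby-step giant-step with m = ceil(sqrt(112)) = 11.
Baby table (5^j mod 113 for j=0..10):
  0:1  1:5  2:25  3:12  4:60  5:74  6:31  7:42
  8:97  9:33  10:52
Giant step factor: 5^(-11) ≡ 10 (mod 113).
Scan 89·10^i mod 113 for i = 0, 1, …:
  i=0: 89   i=1: 99   i=2: 86   i=3: 69
  i=4: 12
Match at i=4, j=3: k = 4·11 + 3 = 47.

47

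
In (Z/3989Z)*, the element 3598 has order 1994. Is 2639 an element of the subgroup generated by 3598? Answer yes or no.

2639 ∈ ⟨3598⟩ iff 2639^1994 ≡ 1 (mod 3989), since |⟨3598⟩| = 1994.
2639^1994 mod 3989 = 1.
Since 1 = 1, 2639 lies in the subgroup.

yes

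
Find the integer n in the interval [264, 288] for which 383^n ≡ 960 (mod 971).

Compute 383^264 mod 971 = 772, then multiply by 383 repeatedly:
  383^264=772  383^265=492  383^266=62  383^267=442  383^268=332
  383^269=926  383^270=243  383^271=824  383^272=17  383^273=685
  383^274=185  383^275=943  383^276=928  383^277=38  383^278=960
Found 960 at exponent 278.

278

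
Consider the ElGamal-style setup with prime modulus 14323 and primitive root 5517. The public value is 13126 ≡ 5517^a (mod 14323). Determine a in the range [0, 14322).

10225

Baby-step giant-step with m = ceil(sqrt(14322)) = 120.
Baby table (5517^j mod 14323 for j=0..119):
  0:1  1:5517  2:914  3:842  4:4662  5:10469  6:7137  7:902
  8:6253  9:8017  10:365  11:8485  12:4181  13:6547  14:11516  15:11267
  16:12542  17:14124  18:4988  19:4313  20:4318  21:3257  22:7827  23:12037
  24:6701  25:1754  26:8793  27:13303  28:1599  29:13038  30:540  31:14319
  32:6578  33:10667  34:10955  35:9998  36:1093  37:98  38:10715  39:3634
  40:10901  41:12863  42:9029  43:11922  44:2458  45:11228  46:12224  47:7124
  48:796  49:8694  50:11394  51:11374  52:1295  53:11661  54:9144  55:1842
  56:7307  57:7797  58:4080  59:7927  60:5140  61:12163  62:16  63:2334
  64:301  65:13472  66:2977  67:9951  68:13931  69:109  70:14110  71:13688
  72:5840  73:6853  74:9604  75:4491  76:12380  77:8396  78:150  79:11139
  80:8193  81:11716  82:11796  83:9143  84:10648  85:6393  86:6955  87:13741
  88:11781  89:12326  90:11261  91:8086  92:8640  93:14259  94:4987  95:13119
  96:3404  97:2415  98:3165  99:1568  100:13887  101:852  102:2540  103:5286
  104:1234  105:4553  106:10682  107:7772  108:9385  109:13723  110:12736  111:10197
  112:10428  113:10108  114:6397  115:377  116:3074  117:826  118:2328  119:10168
Giant step factor: 5517^(-120) ≡ 7963 (mod 14323).
Scan 13126·7963^i mod 14323 for i = 0, 1, …:
  i=0: 13126   i=1: 7407   i=2: 14150   i=3: 11732
  i=4: 7310   i=5: 858   i=6: 183   i=7: 10606
  i=8: 7170   i=9: 3232     …   i=84: 3058
  i=85: 1754
Match at i=85, j=25: a = 85·120 + 25 = 10225.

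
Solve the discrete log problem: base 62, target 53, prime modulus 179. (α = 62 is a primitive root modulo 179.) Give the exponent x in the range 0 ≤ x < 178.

Baby-step giant-step with m = ceil(sqrt(178)) = 14.
Baby table (62^j mod 179 for j=0..13):
  0:1  1:62  2:85  3:79  4:65  5:92  6:155  7:123
  8:108  9:73  10:51  11:119  12:39  13:91
Giant step factor: 62^(-14) ≡ 77 (mod 179).
Scan 53·77^i mod 179 for i = 0, 1, …:
  i=0: 53   i=1: 143   i=2: 92
Match at i=2, j=5: x = 2·14 + 5 = 33.

33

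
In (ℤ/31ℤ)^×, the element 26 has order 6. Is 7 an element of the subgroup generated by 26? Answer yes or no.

⟨26⟩ has order 6; its elements mod 31 are {1, 5, 6, 25, 26, 30}.
7 is not in this set.

no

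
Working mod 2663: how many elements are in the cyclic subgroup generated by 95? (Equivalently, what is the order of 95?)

The order of 95 must divide p − 1 = 2662 = 2 · 11^3.
Divisors: 1, 2, 11, 22, 121, 242, 1331, 2662.
Check each in increasing order: 95^1 ≡ 95;  95^2 ≡ 1036;  95^11 ≡ 2075;  95^22 ≡ 2217;  95^121 ≡ 2190;  95^242 ≡ 37;  95^1331 ≡ 2662;  95^2662 ≡ 1.
Smallest exponent giving 1 is 2662.

2662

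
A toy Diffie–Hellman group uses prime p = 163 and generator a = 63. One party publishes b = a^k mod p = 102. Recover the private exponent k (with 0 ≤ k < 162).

Baby-step giant-step with m = ceil(sqrt(162)) = 13.
Baby table (63^j mod 163 for j=0..12):
  0:1  1:63  2:57  3:5  4:152  5:122  6:25  7:108
  8:121  9:125  10:51  11:116  12:136
Giant step factor: 63^(-13) ≡ 101 (mod 163).
Scan 102·101^i mod 163 for i = 0, 1, …:
  i=0: 102   i=1: 33   i=2: 73   i=3: 38
  i=4: 89   i=5: 24   i=6: 142   i=7: 161
  i=8: 124   i=9: 136
Match at i=9, j=12: k = 9·13 + 12 = 129.

129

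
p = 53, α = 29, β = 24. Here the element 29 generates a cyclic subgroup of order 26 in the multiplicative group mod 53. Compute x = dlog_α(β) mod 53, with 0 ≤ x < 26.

14

Successive powers of 29 modulo 53:
  29^0=1  29^1=29  29^2=46  29^3=9  29^4=49  29^5=43
  29^6=28  29^7=17  29^8=16  29^9=40  29^10=47  29^11=38
  29^12=42  29^13=52  29^14=24
So 29^14 ≡ 24 (mod 53), giving x = 14.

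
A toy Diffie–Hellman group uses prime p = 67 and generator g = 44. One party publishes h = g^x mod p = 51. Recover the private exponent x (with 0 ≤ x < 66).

19

Successive powers of 44 modulo 67:
  44^0=1  44^1=44  44^2=60  44^3=27  44^4=49  44^5=12
  44^6=59  44^7=50  44^8=56  44^9=52  44^10=10  44^11=38
  44^12=64  44^13=2  44^14=21  44^15=53  44^16=54  44^17=31
  44^18=24  44^19=51
So 44^19 ≡ 51 (mod 67), giving x = 19.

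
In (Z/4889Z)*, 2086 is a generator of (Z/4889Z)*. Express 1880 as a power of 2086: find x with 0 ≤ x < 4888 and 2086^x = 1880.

1830

Baby-step giant-step with m = ceil(sqrt(4888)) = 70.
Baby table (2086^j mod 4889 for j=0..69):
  0:1  1:2086  2:186  3:1765  4:373  5:727  6:932  7:3219
  8:2237  9:2276  10:517  11:2882  12:3271  13:3151  14:2170  15:4295
  16:2722  17:1963  18:2725  19:3332  20:3283  21:3738  22:4402  23:1030
  24:2309  25:909  26:4131  27:2848  28:793  29:1716  30:828  31:1391
  32:2449  33:4498  34:837  35:609  36:4123  37:827  38:4194  39:2263
  40:2733  41:464  42:4771  43:3191  44:2497  45:1957  46:4876  47:2216
  48:2471  49:1500  50:40  51:327  52:2551  53:2154  54:253  55:4635
  56:3057  57:1646  58:1478  59:3038  60:1124  61:2833  62:3726  63:3815
  64:3687  65:685  66:1322  67:296  68:1442  69:1277
Giant step factor: 2086^(-70) ≡ 1675 (mod 4889).
Scan 1880·1675^i mod 4889 for i = 0, 1, …:
  i=0: 1880   i=1: 484   i=2: 4015   i=3: 2750
  i=4: 812   i=5: 958   i=6: 1058   i=7: 2332
  i=8: 4678   i=9: 3472     …   i=25: 3786
  i=26: 517
Match at i=26, j=10: x = 26·70 + 10 = 1830.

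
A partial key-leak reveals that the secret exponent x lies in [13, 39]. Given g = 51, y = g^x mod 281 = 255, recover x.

39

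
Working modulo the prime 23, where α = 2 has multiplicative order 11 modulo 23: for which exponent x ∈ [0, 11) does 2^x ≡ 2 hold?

1

Successive powers of 2 modulo 23:
  2^0=1  2^1=2
So 2^1 ≡ 2 (mod 23), giving x = 1.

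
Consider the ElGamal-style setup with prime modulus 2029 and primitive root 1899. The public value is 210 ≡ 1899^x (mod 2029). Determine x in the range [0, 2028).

236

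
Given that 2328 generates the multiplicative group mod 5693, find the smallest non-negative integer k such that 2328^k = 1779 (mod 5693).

5082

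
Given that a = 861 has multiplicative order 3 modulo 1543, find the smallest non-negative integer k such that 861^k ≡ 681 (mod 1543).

2

Successive powers of 861 modulo 1543:
  861^0=1  861^1=861  861^2=681
So 861^2 ≡ 681 (mod 1543), giving k = 2.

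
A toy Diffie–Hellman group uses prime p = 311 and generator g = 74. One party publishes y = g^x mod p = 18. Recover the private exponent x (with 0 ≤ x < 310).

110

Baby-step giant-step with m = ceil(sqrt(310)) = 18.
Baby table (74^j mod 311 for j=0..17):
  0:1  1:74  2:189  3:302  4:267  5:165  6:81  7:85
  8:70  9:204  10:168  11:303  12:30  13:43  14:72  15:41
  16:235  17:285
Giant step factor: 74^(-18) ≡ 252 (mod 311).
Scan 18·252^i mod 311 for i = 0, 1, …:
  i=0: 18   i=1: 182   i=2: 147   i=3: 35
  i=4: 112   i=5: 234   i=6: 189
Match at i=6, j=2: x = 6·18 + 2 = 110.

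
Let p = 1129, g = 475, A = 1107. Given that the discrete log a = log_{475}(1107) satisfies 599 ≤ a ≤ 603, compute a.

601

Compute 475^599 mod 1129 = 1013, then multiply by 475 repeatedly:
  475^599=1013  475^600=221  475^601=1107
Found 1107 at exponent 601.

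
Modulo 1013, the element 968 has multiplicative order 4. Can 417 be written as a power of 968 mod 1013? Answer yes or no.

417 ∈ ⟨968⟩ iff 417^4 ≡ 1 (mod 1013), since |⟨968⟩| = 4.
417^4 mod 1013 = 875.
Since 875 ≠ 1, 417 does not lie in the subgroup.

no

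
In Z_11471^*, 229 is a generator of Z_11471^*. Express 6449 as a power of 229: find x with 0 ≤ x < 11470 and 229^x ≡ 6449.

1508

Baby-step giant-step with m = ceil(sqrt(11470)) = 108.
Baby table (229^j mod 11471 for j=0..107):
  0:1  1:229  2:6557  3:10323  4:941  5:9011  6:10210  7:9477
  8:2214  9:2282  10:6383  11:4890  12:7123  13:2285  14:7070  15:1619
  16:3679  17:5108  18:11161  19:9307  20:9168  21:279  22:6536  23:5514
  24:896  25:10177  26:1920  27:3782  28:5753  29:9743  30:5773  31:2852
  32:10732  33:2834  34:6610  35:10989  36:4332  37:5522  38:2728  39:5278
  40:4207  41:11310  42:9015  43:11126  44:1292  45:9093  46:6046  47:8014
  48:11317  49:10618  50:11141  51:4727  52:4209  53:297  54:10658  55:8830
  56:3174  57:4173  58:3524  59:4026  60:4274  61:3711  62:965  63:3036
  64:6984  65:4867  66:1856  67:597  68:10532  69:2918  70:2904  71:11169
  72:11139  73:4269  74:2566  75:2593  76:8776  77:2279  78:5696  79:8161
  80:10567  81:10933  82:2979  83:5402  84:9661  85:9937  86:4315  87:1629
  88:5969  89:1852  90:11152  91:7246  92:7510  93:10611  94:9538  95:4712
  96:774  97:5181  98:4936  99:6186  100:5661  101:146  102:10492  103:5229
  104:4457  105:11205  106:7912  107:10901
Giant step factor: 229^(-108) ≡ 7839 (mod 11471).
Scan 6449·7839^i mod 11471 for i = 0, 1, …:
  i=0: 6449   i=1: 1014   i=2: 10814   i=3: 256
  i=4: 10830   i=5: 10970   i=6: 7214   i=7: 9987
  i=8: 9989   i=9: 2725   i=10: 2273   i=11: 3584
  i=12: 2497   i=13: 4457
Match at i=13, j=104: x = 13·108 + 104 = 1508.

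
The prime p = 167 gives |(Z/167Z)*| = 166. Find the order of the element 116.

83

The order of 116 must divide p − 1 = 166 = 2 · 83.
Divisors: 1, 2, 83, 166.
Check each in increasing order: 116^1 ≡ 116;  116^2 ≡ 96;  116^83 ≡ 1.
Smallest exponent giving 1 is 83.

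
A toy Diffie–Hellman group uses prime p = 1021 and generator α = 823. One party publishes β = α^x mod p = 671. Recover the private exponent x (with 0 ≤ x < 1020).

98

Baby-step giant-step with m = ceil(sqrt(1020)) = 32.
Baby table (823^j mod 1021 for j=0..31):
  0:1  1:823  2:406  3:271  4:455  5:779  6:950  7:785
  8:783  9:158  10:367  11:846  12:957  13:420  14:562  15:13
  16:489  17:173  18:460  19:810  20:938  21:98  22:1016  23:990
  24:12  25:687  26:788  27:189  28:355  29:159  30:169  31:231
Giant step factor: 823^(-32) ≡ 365 (mod 1021).
Scan 671·365^i mod 1021 for i = 0, 1, …:
  i=0: 671   i=1: 896   i=2: 320   i=3: 406
Match at i=3, j=2: x = 3·32 + 2 = 98.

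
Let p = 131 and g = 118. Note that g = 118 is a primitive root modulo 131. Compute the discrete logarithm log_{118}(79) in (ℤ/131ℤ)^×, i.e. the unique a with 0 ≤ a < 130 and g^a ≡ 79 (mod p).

95

Baby-step giant-step with m = ceil(sqrt(130)) = 12.
Baby table (118^j mod 131 for j=0..11):
  0:1  1:118  2:38  3:30  4:3  5:92  6:114  7:90
  8:9  9:14  10:80  11:8
Giant step factor: 118^(-12) ≡ 34 (mod 131).
Scan 79·34^i mod 131 for i = 0, 1, …:
  i=0: 79   i=1: 66   i=2: 17   i=3: 54
  i=4: 2   i=5: 68   i=6: 85   i=7: 8
Match at i=7, j=11: a = 7·12 + 11 = 95.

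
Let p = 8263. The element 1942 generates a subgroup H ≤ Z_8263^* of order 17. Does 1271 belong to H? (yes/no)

no

1271 ∈ ⟨1942⟩ iff 1271^17 ≡ 1 (mod 8263), since |⟨1942⟩| = 17.
1271^17 mod 8263 = 6091.
Since 6091 ≠ 1, 1271 does not lie in the subgroup.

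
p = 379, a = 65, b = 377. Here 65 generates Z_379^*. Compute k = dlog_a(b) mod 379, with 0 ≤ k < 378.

Baby-step giant-step with m = ceil(sqrt(378)) = 20.
Baby table (65^j mod 379 for j=0..19):
  0:1  1:65  2:56  3:229  4:104  5:317  6:139  7:318
  8:204  9:374  10:54  11:99  12:371  13:238  14:310  15:63
  16:305  17:117  18:25  19:109
Giant step factor: 65^(-20) ≡ 49 (mod 379).
Scan 377·49^i mod 379 for i = 0, 1, …:
  i=0: 377   i=1: 281   i=2: 125   i=3: 61
  i=4: 336   i=5: 167   i=6: 224   i=7: 364
  i=8: 23   i=9: 369   i=10: 268   i=11: 246
  i=12: 305
Match at i=12, j=16: k = 12·20 + 16 = 256.

256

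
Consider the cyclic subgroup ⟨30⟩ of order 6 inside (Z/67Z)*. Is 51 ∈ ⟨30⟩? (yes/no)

no

51 ∈ ⟨30⟩ iff 51^6 ≡ 1 (mod 67), since |⟨30⟩| = 6.
51^6 mod 67 = 14.
Since 14 ≠ 1, 51 does not lie in the subgroup.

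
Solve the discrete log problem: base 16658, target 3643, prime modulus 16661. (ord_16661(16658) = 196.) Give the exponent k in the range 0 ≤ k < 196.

20

Successive powers of 16658 modulo 16661:
  16658^0=1  16658^1=16658  16658^2=9  16658^3=16634  16658^4=81  16658^5=16418
  16658^6=729  16658^7=14474  16658^8=6561  16658^9=13639  16658^10=9066  16658^11=6124
  16658^12=14950  16658^13=5133  16658^14=1262  16658^15=12875  16658^16=11358  16658^17=15909
  16658^18=2256  16658^19=9893  16658^20=3643
So 16658^20 ≡ 3643 (mod 16661), giving k = 20.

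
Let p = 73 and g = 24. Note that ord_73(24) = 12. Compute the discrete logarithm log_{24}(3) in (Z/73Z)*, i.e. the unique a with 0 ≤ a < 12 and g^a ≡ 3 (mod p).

5

Successive powers of 24 modulo 73:
  24^0=1  24^1=24  24^2=65  24^3=27  24^4=64  24^5=3
So 24^5 ≡ 3 (mod 73), giving a = 5.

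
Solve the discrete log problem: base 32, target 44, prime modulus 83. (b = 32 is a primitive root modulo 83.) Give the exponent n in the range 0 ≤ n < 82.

38

Baby-step giant-step with m = ceil(sqrt(82)) = 10.
Baby table (32^j mod 83 for j=0..9):
  0:1  1:32  2:28  3:66  4:37  5:22  6:40  7:35
  8:41  9:67
Giant step factor: 32^(-10) ≡ 77 (mod 83).
Scan 44·77^i mod 83 for i = 0, 1, …:
  i=0: 44   i=1: 68   i=2: 7   i=3: 41
Match at i=3, j=8: n = 3·10 + 8 = 38.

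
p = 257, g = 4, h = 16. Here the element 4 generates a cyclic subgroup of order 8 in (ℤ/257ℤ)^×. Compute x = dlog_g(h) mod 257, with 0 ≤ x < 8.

Successive powers of 4 modulo 257:
  4^0=1  4^1=4  4^2=16
So 4^2 ≡ 16 (mod 257), giving x = 2.

2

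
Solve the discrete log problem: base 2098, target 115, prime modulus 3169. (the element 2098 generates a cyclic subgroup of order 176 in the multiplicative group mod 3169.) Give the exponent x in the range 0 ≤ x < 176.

60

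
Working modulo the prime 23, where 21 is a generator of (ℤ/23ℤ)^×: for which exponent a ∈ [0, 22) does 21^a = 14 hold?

5

Successive powers of 21 modulo 23:
  21^0=1  21^1=21  21^2=4  21^3=15  21^4=16  21^5=14
So 21^5 ≡ 14 (mod 23), giving a = 5.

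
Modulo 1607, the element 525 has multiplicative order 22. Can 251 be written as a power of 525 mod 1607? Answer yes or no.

⟨525⟩ has order 22; its elements mod 1607 are {1, 85, 251, 328, 371, 444, 525, 561, 605, 779, 797, 810, 828, 1002, 1046, 1082, 1163, 1236, 1279, 1356, 1522, 1606}.
251 is in this set.

yes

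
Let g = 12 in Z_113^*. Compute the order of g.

112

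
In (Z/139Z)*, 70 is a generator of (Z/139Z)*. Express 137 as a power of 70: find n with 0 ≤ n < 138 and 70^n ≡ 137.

Baby-step giant-step with m = ceil(sqrt(138)) = 12.
Baby table (70^j mod 139 for j=0..11):
  0:1  1:70  2:35  3:87  4:113  5:126  6:63  7:101
  8:120  9:60  10:30  11:15
Giant step factor: 70^(-12) ≡ 65 (mod 139).
Scan 137·65^i mod 139 for i = 0, 1, …:
  i=0: 137   i=1: 9   i=2: 29   i=3: 78
  i=4: 66   i=5: 120
Match at i=5, j=8: n = 5·12 + 8 = 68.

68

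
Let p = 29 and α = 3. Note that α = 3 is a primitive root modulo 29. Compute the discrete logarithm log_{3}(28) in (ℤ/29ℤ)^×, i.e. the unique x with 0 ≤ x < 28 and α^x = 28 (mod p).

Successive powers of 3 modulo 29:
  3^0=1  3^1=3  3^2=9  3^3=27  3^4=23  3^5=11
  3^6=4  3^7=12  3^8=7  3^9=21  3^10=5  3^11=15
  3^12=16  3^13=19  3^14=28
So 3^14 ≡ 28 (mod 29), giving x = 14.

14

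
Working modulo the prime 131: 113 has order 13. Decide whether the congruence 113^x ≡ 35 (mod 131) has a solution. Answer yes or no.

⟨113⟩ has order 13; its elements mod 131 are {1, 39, 45, 52, 60, 62, 63, 80, 84, 99, 107, 112, 113}.
35 is not in this set.

no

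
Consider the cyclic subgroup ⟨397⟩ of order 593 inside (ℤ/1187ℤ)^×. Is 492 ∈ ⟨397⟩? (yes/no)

492 ∈ ⟨397⟩ iff 492^593 ≡ 1 (mod 1187), since |⟨397⟩| = 593.
492^593 mod 1187 = 1.
Since 1 = 1, 492 lies in the subgroup.

yes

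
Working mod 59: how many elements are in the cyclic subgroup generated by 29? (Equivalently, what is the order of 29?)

29

The order of 29 must divide p − 1 = 58 = 2 · 29.
Divisors: 1, 2, 29, 58.
Check each in increasing order: 29^1 ≡ 29;  29^2 ≡ 15;  29^29 ≡ 1.
Smallest exponent giving 1 is 29.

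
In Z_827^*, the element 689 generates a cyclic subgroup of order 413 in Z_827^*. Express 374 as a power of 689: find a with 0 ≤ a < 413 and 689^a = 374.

Baby-step giant-step with m = ceil(sqrt(413)) = 21.
Baby table (689^j mod 827 for j=0..20):
  0:1  1:689  2:23  3:134  4:529  5:601  6:589  7:591
  8:315  9:361  10:629  11:33  12:408  13:759  14:287  15:90
  16:812  17:416  18:482  19:471  20:335
Giant step factor: 689^(-21) ≡ 353 (mod 827).
Scan 374·353^i mod 827 for i = 0, 1, …:
  i=0: 374   i=1: 529
Match at i=1, j=4: a = 1·21 + 4 = 25.

25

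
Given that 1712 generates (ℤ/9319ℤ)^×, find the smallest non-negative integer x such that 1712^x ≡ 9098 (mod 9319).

8557

Baby-step giant-step with m = ceil(sqrt(9318)) = 97.
Baby table (1712^j mod 9319 for j=0..96):
  0:1  1:1712  2:4778  3:7173  4:7053  5:6631  6:1730  7:7637
  8:9306  9:5701  10:3119  11:9260  12:1501  13:6987  14:5467  15:3228
  16:169  17:439  18:6048  19:767  20:8444  21:2359  22:3481  23:4631
  24:7122  25:3612  26:5247  27:8667  28:2056  29:6609  30:1342  31:5030
  32:604  33:8958  34:6341  35:8476  36:1229  37:7273  38:1192  39:9162
  40:1467  41:4693  42:1438  43:1640  44:2661  45:7960  46:3142  47:2041
  48:8886  49:4224  50:9263  51:6637  52:2683  53:8348  54:5749  55:1424
  56:5629  57:1002  58:728  59:6909  60:2397  61:3304  62:9134  63:126
  64:1375  65:5612  66:9174  67:3373  68:6115  69:3643  70:2405  71:7681
  72:763  73:1596  74:1885  75:2746  76:4376  77:8555  78:6011  79:2656
  80:8719  81:7209  82:3452  83:1578  84:8345  85:613  86:5728  87:2748
  88:7800  89:8792  90:1719  91:7443  92:3343  93:1350  94:88  95:1552
  96:1109
Giant step factor: 1712^(-97) ≡ 8409 (mod 9319).
Scan 9098·8409^i mod 9319 for i = 0, 1, …:
  i=0: 9098   i=1: 5411   i=2: 5741   i=3: 3649
  i=4: 6293   i=5: 4555   i=6: 1905   i=7: 9103
  i=8: 861   i=9: 8605     …   i=87: 2363
  i=88: 2359
Match at i=88, j=21: x = 88·97 + 21 = 8557.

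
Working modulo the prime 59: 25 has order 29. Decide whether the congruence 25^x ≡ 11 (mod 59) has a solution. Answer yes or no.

no

11 ∈ ⟨25⟩ iff 11^29 ≡ 1 (mod 59), since |⟨25⟩| = 29.
11^29 mod 59 = 58.
Since 58 ≠ 1, 11 does not lie in the subgroup.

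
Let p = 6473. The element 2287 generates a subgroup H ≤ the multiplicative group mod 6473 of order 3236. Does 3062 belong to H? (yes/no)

yes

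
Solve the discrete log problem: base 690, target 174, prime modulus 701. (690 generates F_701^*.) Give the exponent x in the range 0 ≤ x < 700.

282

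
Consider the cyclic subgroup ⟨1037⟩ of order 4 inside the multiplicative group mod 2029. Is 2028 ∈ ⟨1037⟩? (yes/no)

2028 ∈ ⟨1037⟩ iff 2028^4 ≡ 1 (mod 2029), since |⟨1037⟩| = 4.
2028^4 mod 2029 = 1.
Since 1 = 1, 2028 lies in the subgroup.

yes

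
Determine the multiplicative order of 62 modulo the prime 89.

88

The order of 62 must divide p − 1 = 88 = 2^3 · 11.
Divisors: 1, 2, 4, 8, 11, 22, 44, 88.
Check each in increasing order: 62^1 ≡ 62;  62^2 ≡ 17;  62^4 ≡ 22;  62^8 ≡ 39;  62^11 ≡ 77;  62^22 ≡ 55;  62^44 ≡ 88;  62^88 ≡ 1.
Smallest exponent giving 1 is 88.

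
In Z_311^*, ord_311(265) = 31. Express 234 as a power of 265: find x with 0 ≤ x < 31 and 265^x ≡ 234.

7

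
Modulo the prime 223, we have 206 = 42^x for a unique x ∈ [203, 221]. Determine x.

213

Compute 42^203 mod 223 = 129, then multiply by 42 repeatedly:
  42^203=129  42^204=66  42^205=96  42^206=18  42^207=87
  42^208=86  42^209=44  42^210=64  42^211=12  42^212=58
  42^213=206
Found 206 at exponent 213.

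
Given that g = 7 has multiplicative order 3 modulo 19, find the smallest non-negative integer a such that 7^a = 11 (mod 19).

2

Successive powers of 7 modulo 19:
  7^0=1  7^1=7  7^2=11
So 7^2 ≡ 11 (mod 19), giving a = 2.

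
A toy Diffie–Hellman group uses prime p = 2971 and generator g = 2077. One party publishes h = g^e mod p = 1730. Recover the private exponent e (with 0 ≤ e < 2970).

2822

Baby-step giant-step with m = ceil(sqrt(2970)) = 55.
Baby table (2077^j mod 2971 for j=0..54):
  0:1  1:2077  2:37  3:2574  4:1369  5:166  6:146  7:200
  8:2431  9:1458  10:817  11:468  12:519  13:2461  14:1377  15:1927
  16:442  17:2966  18:1499  19:2786  20:1985  21:2068  22:2141  23:2241
  24:1971  25:2700  26:1623  27:1857  28:631  29:376  30:2550  31:2028
  32:2249  33:761  34:25  35:1418  36:925  37:1959  38:1544  39:1179
  40:679  41:2029  42:1355  43:798  44:2599  45:2787  46:1091  47:2105
  48:1744  49:639  50:2137  51:2846  52:1823  53:1317  54:2089
Giant step factor: 2077^(-55) ≡ 2067 (mod 2971).
Scan 1730·2067^i mod 2971 for i = 0, 1, …:
  i=0: 1730   i=1: 1797   i=2: 649   i=3: 1562
  i=4: 2148   i=5: 1242   i=6: 270   i=7: 2513
  i=8: 1063   i=9: 1652     …   i=50: 2948
  i=51: 2966
Match at i=51, j=17: e = 51·55 + 17 = 2822.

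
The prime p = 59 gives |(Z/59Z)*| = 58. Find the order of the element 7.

The order of 7 must divide p − 1 = 58 = 2 · 29.
Divisors: 1, 2, 29, 58.
Check each in increasing order: 7^1 ≡ 7;  7^2 ≡ 49;  7^29 ≡ 1.
Smallest exponent giving 1 is 29.

29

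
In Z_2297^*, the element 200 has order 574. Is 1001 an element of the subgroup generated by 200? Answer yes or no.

1001 ∈ ⟨200⟩ iff 1001^574 ≡ 1 (mod 2297), since |⟨200⟩| = 574.
1001^574 mod 2297 = 1.
Since 1 = 1, 1001 lies in the subgroup.

yes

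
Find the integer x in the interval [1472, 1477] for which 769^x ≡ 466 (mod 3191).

1472

Compute 769^1472 mod 3191 = 466, then multiply by 769 repeatedly:
  769^1472=466
Found 466 at exponent 1472.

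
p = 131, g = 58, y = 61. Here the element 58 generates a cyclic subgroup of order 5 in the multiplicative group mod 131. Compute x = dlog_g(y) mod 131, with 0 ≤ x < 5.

4

Successive powers of 58 modulo 131:
  58^0=1  58^1=58  58^2=89  58^3=53  58^4=61
So 58^4 ≡ 61 (mod 131), giving x = 4.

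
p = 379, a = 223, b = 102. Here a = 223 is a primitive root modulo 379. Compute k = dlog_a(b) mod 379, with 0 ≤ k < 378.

Baby-step giant-step with m = ceil(sqrt(378)) = 20.
Baby table (223^j mod 379 for j=0..19):
  0:1  1:223  2:80  3:27  4:336  5:265  6:350  7:355
  8:333  9:354  10:110  11:274  12:83  13:317  14:197  15:346
  16:221  17:13  18:246  19:282
Giant step factor: 223^(-20) ≡ 203 (mod 379).
Scan 102·203^i mod 379 for i = 0, 1, …:
  i=0: 102   i=1: 240   i=2: 208   i=3: 155
  i=4: 8   i=5: 108   i=6: 321   i=7: 354
Match at i=7, j=9: k = 7·20 + 9 = 149.

149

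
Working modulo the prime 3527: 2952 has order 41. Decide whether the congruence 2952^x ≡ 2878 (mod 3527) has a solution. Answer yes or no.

yes

2878 ∈ ⟨2952⟩ iff 2878^41 ≡ 1 (mod 3527), since |⟨2952⟩| = 41.
2878^41 mod 3527 = 1.
Since 1 = 1, 2878 lies in the subgroup.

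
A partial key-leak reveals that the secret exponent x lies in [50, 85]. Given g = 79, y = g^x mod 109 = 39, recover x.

85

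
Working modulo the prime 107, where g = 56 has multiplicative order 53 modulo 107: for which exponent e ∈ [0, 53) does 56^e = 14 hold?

24

Successive powers of 56 modulo 107:
  56^0=1  56^1=56  56^2=33  56^3=29  56^4=19  56^5=101
  56^6=92  56^7=16  56^8=40  56^9=100  56^10=36  56^11=90
  56^12=11  56^13=81  56^14=42  56^15=105  56^16=102  56^17=41
  56^18=49  56^19=69  56^20=12  56^21=30  56^22=75  56^23=27
  56^24=14
So 56^24 ≡ 14 (mod 107), giving e = 24.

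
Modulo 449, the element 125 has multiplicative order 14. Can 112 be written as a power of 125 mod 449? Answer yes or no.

112 ∈ ⟨125⟩ iff 112^14 ≡ 1 (mod 449), since |⟨125⟩| = 14.
112^14 mod 449 = 122.
Since 122 ≠ 1, 112 does not lie in the subgroup.

no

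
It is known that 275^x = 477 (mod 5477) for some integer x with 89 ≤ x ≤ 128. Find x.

115

Compute 275^89 mod 5477 = 1653, then multiply by 275 repeatedly:
  275^89=1653  275^90=5461  275^91=1077  275^92=417  275^93=5135
  275^94=4536  275^95=4121  275^96=5013  275^97=3848  275^98=1139
  275^99=1036  275^100=96  275^101=4492  275^102=2975  275^103=2052
  275^104=169  275^105=2659  275^106=2784  275^107=4297  275^108=4120
  275^109=4738  275^110=4901  275^111=433  275^112=4058  275^113=4119
  275^114=4463  275^115=477
Found 477 at exponent 115.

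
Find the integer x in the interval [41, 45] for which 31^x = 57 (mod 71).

42

Compute 31^41 mod 71 = 11, then multiply by 31 repeatedly:
  31^41=11  31^42=57
Found 57 at exponent 42.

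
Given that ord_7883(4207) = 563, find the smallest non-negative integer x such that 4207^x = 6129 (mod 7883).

Baby-step giant-step with m = ceil(sqrt(563)) = 24.
Baby table (4207^j mod 7883 for j=0..23):
  0:1  1:4207  2:1514  3:7817  4:6126  5:2555  6:4356  7:5600
  8:4796  9:4175  10:901  11:6667  12:355  13:3598  14:1426  15:219
  16:6905  17:480  18:1312  19:1484  20:7735  21:121  22:4535  23:1885
Giant step factor: 4207^(-24) ≡ 1148 (mod 7883).
Scan 6129·1148^i mod 7883 for i = 0, 1, …:
  i=0: 6129   i=1: 4456   i=2: 7304   i=3: 5363
  i=4: 101   i=5: 5586   i=6: 3849   i=7: 4172
  i=8: 4475   i=9: 5467   i=10: 1248   i=11: 5881
  i=12: 3540   i=13: 4175
Match at i=13, j=9: x = 13·24 + 9 = 321.

321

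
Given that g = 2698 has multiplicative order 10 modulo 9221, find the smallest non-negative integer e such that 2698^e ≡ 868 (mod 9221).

Successive powers of 2698 modulo 9221:
  2698^0=1  2698^1=2698  2698^2=3835  2698^3=868
So 2698^3 ≡ 868 (mod 9221), giving e = 3.

3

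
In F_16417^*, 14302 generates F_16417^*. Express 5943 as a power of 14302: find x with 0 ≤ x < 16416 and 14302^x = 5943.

12125

Baby-step giant-step with m = ceil(sqrt(16416)) = 129.
Baby table (14302^j mod 16417 for j=0..128):
  0:1  1:14302  2:7801  3:16387  4:14199  5:12225  6:900  7:872
  8:10841  9:5834  10:6674  11:3110  12:5567  13:13201  14:5202  15:13577
  16:14395  17:8110  18:3115  19:11409  20:2955  21:5052  22:2487  23:9852
  24:12610  25:7475  26:16363  27:15708  28:5588  29:1620  30:4853  31:12947
  32:651  33:2163  34:5598  35:13304  36:778  37:12647  38:11305  39:9494
  40:14598  41:5607  42:10686  43:5319  44:12377  45:7760  46:4600  47:6281
  48:13455  49:9753  50:8574  51:6775  52:2916  53:5452  54:10171  55:11022
  56:610  57:6793  58:14097  59:14534  60:9631  61:3932  62:7239  63:6576
  64:13376  65:12668  66:16141  67:9145  68:13968  69:8280  70:4739  71:7802
  72:14272  73:5583  74:12195  75:15099  76:13097  77:11741  78:6706  79:1098
  80:8944  81:12241  82:16311  83:10769  84:10361  85:3180  86:5270  87:1093
  88:3102  89:6070  90:44  91:5442  92:14904  93:15097  94:910  95:12556
  96:6766  97:5534  98:911  99:10441  100:14567  101:5504  102:15110  103:6249
  104:15467  105:6376  106:9534  107:12083  108:5724  109:9486  110:15101  111:8867
  112:10926  113:6646  114:13079  115:560  116:14041  117:1638  118:16034  119:5612
  120:111  121:11490  122:12227  123:13087  124:57  125:10781  126:1398  127:14707
  128:4910
Giant step factor: 14302^(-129) ≡ 10527 (mod 16417).
Scan 5943·10527^i mod 16417 for i = 0, 1, …:
  i=0: 5943   i=1: 13191   i=2: 6671   i=3: 10108
  i=4: 8339   i=5: 2954   i=6: 2960   i=7: 454
  i=8: 1911   i=9: 6272     …   i=92: 9448
  i=93: 4910
Match at i=93, j=128: x = 93·129 + 128 = 12125.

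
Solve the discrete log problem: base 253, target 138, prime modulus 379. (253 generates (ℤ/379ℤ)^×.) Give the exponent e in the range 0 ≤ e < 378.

54

Baby-step giant-step with m = ceil(sqrt(378)) = 20.
Baby table (253^j mod 379 for j=0..19):
  0:1  1:253  2:337  3:365  4:248  5:209  6:196  7:318
  8:106  9:288  10:96  11:32  12:137  13:172  14:310  15:356
  16:245  17:208  18:322  19:360
Giant step factor: 253^(-20) ≡ 319 (mod 379).
Scan 138·319^i mod 379 for i = 0, 1, …:
  i=0: 138   i=1: 58   i=2: 310
Match at i=2, j=14: e = 2·20 + 14 = 54.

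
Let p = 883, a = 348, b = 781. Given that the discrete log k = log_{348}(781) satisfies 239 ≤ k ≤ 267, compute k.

Compute 348^239 mod 883 = 596, then multiply by 348 repeatedly:
  348^239=596  348^240=786  348^241=681  348^242=344  348^243=507
  348^244=719  348^245=323  348^246=263  348^247=575  348^248=542
  348^249=537  348^250=563  348^251=781
Found 781 at exponent 251.

251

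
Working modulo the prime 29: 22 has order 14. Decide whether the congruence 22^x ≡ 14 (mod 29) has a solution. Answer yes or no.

⟨22⟩ has order 14; its elements mod 29 are {1, 4, 5, 6, 7, 9, 13, 16, 20, 22, 23, 24, 25, 28}.
14 is not in this set.

no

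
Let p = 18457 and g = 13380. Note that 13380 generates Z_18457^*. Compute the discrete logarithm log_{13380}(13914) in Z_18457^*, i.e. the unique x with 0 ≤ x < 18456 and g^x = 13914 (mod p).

4184

Baby-step giant-step with m = ceil(sqrt(18456)) = 136.
Baby table (13380^j mod 18457 for j=0..135):
  0:1  1:13380  2:9957  3:2034  4:9302  5:5209  6:2788  7:1843
  8:788  9:4493  10:1891  11:15490  12:2547  13:7238  14:561  15:12638
  16:11863  17:15197  18:13548  19:6043  20:13680  21:331  22:17557  23:10421
  24:8802  25:15100  26:7678  27:18435  28:952  29:2430  30:10623  31:16840
  32:14601  33:12492  34:14825  35:1121  36:11896  37:13769  38:9903  39:17794
  40:6877  41:6115  42:17276  43:15869  44:16349  45:15713  46:14710  47:12809
  48:11175  49:1343  50:10679  51:9383  52:26  53:15654  54:484  55:15970
  56:1911  57:6235  58:17117  59:11004  60:2031  61:6076  62:12252  63:15143
  64:10851  65:3618  66:14586  67:14819  68:13126  69:7525  70:1565  71:9462
  72:4997  73:8606  74:13514  75:12548  76:7368  77:5003  78:15058  79:17885
  80:6295  81:7809  82:17800  83:13329  84:10486  85:11023  86:16310  87:10689
  88:13984  89:7311  90:17537  91:1219  92:12689  93:11334  94:6208  95:6540
  96:563  97:2484  98:13320  99:808  100:13695  101:16461  102:799  103:4017
  104:676  105:950  106:12584  107:9166  108:12772  109:14454  110:2074  111:9249
  112:15892  113:10320  114:4783  115:6121  116:5271  117:1783  118:10096  119:16154
  120:9050  121:11080  122:3776  123:6071  124:723  125:2272  126:681  127:12479
  128:6998  129:879  130:3911  131:3585  132:16014  133:7  134:1375  135:14328
Giant step factor: 13380^(-136) ≡ 10250 (mod 18457).
Scan 13914·10250^i mod 18457 for i = 0, 1, …:
  i=0: 13914   i=1: 1261   i=2: 5350   i=3: 1753
  i=4: 9589   i=5: 3725   i=6: 12174   i=7: 14180
  i=8: 14582   i=9: 714     …   i=29: 8791
  i=30: 676
Match at i=30, j=104: x = 30·136 + 104 = 4184.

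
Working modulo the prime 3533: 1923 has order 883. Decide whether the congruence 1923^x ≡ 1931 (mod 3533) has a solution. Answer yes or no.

1931 ∈ ⟨1923⟩ iff 1931^883 ≡ 1 (mod 3533), since |⟨1923⟩| = 883.
1931^883 mod 3533 = 1.
Since 1 = 1, 1931 lies in the subgroup.

yes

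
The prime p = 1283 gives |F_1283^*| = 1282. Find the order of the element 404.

641

The order of 404 must divide p − 1 = 1282 = 2 · 641.
Divisors: 1, 2, 641, 1282.
Check each in increasing order: 404^1 ≡ 404;  404^2 ≡ 275;  404^641 ≡ 1.
Smallest exponent giving 1 is 641.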